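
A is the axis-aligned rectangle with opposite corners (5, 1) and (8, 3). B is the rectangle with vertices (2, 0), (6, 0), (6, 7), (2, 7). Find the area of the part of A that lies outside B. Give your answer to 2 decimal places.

4.00

|A∩B|: x∈[5,6], y∈[1,3] → 1·2 = 2.
|A| = 6.
|A ∖ B| = |A| − |A∩B| = 6 − 2 = 4.00.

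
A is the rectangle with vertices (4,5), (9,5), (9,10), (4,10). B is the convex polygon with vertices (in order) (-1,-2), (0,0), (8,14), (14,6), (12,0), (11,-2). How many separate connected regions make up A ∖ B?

A ∖ B is a single connected region.

1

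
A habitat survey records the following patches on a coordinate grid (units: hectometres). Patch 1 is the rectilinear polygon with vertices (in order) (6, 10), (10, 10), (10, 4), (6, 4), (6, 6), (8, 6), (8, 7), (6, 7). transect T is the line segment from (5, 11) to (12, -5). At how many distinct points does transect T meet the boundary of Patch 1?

4

The segment meets the boundary at (8.062,4), (6.75,7), (7.188,6), (6,8.714).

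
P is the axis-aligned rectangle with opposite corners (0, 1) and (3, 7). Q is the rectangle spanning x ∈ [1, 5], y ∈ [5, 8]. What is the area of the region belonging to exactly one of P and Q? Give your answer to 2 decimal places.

22.00

|P∩Q|: x∈[1,3], y∈[5,7] → 2·2 = 4.
|P △ Q| = |P| + |Q| − 2·|P∩Q| = 18 + 12 − 8 = 22.00.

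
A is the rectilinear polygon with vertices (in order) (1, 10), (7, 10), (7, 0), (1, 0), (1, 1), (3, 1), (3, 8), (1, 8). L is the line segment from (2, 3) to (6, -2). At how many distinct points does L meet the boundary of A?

The segment meets the boundary at (4.4,0), (3,1.75).

2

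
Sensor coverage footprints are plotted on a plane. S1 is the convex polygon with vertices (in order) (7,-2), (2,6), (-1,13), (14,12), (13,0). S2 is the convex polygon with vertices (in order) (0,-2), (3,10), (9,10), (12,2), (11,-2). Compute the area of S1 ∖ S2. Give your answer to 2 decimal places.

|S1| = 149, |S1∩S2| = 81.0909.
|S1 ∖ S2| = |S1| − |S1∩S2| = 149 − 81.0909 = 67.91.

67.91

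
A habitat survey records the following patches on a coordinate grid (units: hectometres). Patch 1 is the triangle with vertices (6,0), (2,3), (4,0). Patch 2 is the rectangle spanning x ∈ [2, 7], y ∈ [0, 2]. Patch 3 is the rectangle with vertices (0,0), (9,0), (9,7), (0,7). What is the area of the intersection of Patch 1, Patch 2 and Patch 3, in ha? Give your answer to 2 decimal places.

The intersection is the polygon with vertices (4,0), (2.667,2), (3.333,2), (6,0).
By the shoelace formula its area is 2.67.

2.67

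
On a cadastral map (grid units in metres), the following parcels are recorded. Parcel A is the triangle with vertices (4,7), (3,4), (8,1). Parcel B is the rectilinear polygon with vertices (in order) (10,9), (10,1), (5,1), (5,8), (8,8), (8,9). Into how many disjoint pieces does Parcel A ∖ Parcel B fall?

1

Parcel A ∖ Parcel B is a single connected region.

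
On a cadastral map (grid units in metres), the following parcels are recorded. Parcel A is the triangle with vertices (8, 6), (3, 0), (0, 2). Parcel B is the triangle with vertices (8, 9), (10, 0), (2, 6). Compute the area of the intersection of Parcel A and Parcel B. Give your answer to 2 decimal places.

2.91

The intersection is the polygon with vertices (5.692,3.231), (4.4,4.2), (8,6).
By the shoelace formula its area is 2.91.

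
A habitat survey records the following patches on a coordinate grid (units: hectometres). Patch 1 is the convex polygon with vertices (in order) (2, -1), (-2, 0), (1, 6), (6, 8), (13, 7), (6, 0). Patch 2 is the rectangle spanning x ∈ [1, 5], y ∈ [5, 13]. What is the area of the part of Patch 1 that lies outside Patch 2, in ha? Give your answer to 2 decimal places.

68.80

|Patch 1| = 76, |Patch 1∩Patch 2| = 7.2.
|Patch 1 ∖ Patch 2| = |Patch 1| − |Patch 1∩Patch 2| = 76 − 7.2 = 68.80.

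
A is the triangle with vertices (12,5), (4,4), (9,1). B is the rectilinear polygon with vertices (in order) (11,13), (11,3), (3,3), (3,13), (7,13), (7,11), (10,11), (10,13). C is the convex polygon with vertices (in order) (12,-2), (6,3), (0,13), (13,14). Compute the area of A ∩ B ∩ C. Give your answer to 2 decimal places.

8.08

The intersection is the polygon with vertices (11,4.875), (11,3.667), (10.5,3), (6,3), (5.302,4.163).
By the shoelace formula its area is 8.08.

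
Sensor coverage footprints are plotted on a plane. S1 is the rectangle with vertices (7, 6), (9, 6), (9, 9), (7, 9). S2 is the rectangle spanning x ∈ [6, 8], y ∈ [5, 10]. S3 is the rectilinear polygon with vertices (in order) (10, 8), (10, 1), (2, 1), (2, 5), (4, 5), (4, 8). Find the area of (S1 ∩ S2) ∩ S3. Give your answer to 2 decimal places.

2.00

The region (S1 ∩ S2) ∩ S3 is the polygon with vertices (7,8), (8,8), (8,6), (7,6).
By the shoelace formula its area is 2.00.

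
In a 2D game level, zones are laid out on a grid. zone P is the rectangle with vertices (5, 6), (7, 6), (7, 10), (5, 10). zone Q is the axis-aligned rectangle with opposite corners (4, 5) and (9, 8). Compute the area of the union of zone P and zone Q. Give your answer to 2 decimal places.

19.00

By inclusion–exclusion:
Individual areas: |zone P| = 8, |zone Q| = 15.
|zone P∩zone Q|: x∈[5,7], y∈[6,8] → 2·2 = 4.
|zone P ∪ zone Q| = 23 − 4 = 19.00.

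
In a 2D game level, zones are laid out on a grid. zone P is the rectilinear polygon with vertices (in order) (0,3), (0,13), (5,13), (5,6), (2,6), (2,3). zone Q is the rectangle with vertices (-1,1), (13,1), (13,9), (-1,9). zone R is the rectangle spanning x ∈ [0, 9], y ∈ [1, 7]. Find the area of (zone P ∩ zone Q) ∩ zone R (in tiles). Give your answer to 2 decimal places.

11.00

The region (zone P ∩ zone Q) ∩ zone R is the polygon with vertices (5,6), (2,6), (2,3), (0,3), (0,7), (5,7).
By the shoelace formula its area is 11.00.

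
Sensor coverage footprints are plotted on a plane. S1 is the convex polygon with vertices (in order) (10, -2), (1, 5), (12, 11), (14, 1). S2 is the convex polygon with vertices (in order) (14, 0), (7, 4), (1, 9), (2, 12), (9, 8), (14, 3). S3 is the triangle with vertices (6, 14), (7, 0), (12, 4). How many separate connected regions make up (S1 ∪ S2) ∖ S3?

2

(S1 ∪ S2) ∖ S3 splits into 2 disjoint pieces (area 38.4467, area 38.4889).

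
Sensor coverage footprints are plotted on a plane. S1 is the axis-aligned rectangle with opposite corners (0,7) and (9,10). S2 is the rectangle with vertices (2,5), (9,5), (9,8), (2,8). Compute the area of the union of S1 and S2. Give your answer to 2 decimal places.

41.00

By inclusion–exclusion:
Individual areas: |S1| = 27, |S2| = 21.
|S1∩S2|: x∈[2,9], y∈[7,8] → 7·1 = 7.
|S1 ∪ S2| = 48 − 7 = 41.00.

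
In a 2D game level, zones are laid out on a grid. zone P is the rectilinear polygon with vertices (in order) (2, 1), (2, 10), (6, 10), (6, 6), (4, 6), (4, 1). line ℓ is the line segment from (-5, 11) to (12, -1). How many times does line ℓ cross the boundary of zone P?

2

The segment meets the boundary at (4,4.647), (2,6.059).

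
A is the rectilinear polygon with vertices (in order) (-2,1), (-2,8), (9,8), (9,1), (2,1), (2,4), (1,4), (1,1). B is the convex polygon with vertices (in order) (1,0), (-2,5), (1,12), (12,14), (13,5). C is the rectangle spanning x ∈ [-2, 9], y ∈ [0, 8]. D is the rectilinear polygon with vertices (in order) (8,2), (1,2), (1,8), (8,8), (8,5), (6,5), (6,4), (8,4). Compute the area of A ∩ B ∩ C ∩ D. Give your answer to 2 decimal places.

36.99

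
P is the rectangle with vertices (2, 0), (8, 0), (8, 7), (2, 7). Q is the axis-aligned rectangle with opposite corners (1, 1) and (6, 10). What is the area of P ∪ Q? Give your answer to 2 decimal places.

63.00

By inclusion–exclusion:
Individual areas: |P| = 42, |Q| = 45.
|P∩Q|: x∈[2,6], y∈[1,7] → 4·6 = 24.
|P ∪ Q| = 87 − 24 = 63.00.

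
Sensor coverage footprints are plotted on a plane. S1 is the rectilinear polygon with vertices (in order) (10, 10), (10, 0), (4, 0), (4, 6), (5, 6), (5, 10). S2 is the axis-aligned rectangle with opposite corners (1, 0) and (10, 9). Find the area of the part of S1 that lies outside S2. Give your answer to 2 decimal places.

|S1| = 56, |S1∩S2| = 51.
|S1 ∖ S2| = |S1| − |S1∩S2| = 56 − 51 = 5.00.

5.00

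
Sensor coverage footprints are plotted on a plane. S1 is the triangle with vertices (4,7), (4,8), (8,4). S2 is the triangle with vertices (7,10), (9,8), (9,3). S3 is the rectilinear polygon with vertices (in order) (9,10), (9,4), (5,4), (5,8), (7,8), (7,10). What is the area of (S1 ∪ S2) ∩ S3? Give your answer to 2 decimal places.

|S1 ∪ S2| = 7.
|(S1 ∪ S2) ∩ S3| = 5.98.

5.98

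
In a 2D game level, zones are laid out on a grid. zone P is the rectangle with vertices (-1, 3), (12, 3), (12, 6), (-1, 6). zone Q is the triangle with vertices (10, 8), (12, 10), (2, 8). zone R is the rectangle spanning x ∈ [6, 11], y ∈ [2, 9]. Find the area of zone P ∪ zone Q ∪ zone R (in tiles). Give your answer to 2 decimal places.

By inclusion–exclusion:
Individual areas: |zone P| = 39, |zone Q| = 8, |zone R| = 35.
|zone P∩zone Q| = 0.
|zone P∩zone R|: x∈[6,11], y∈[3,6] → 5·3 = 15.
|zone Q∩zone R| = 4.4.
|zone P∩zone Q∩zone R| = 0.
|zone P ∪ zone Q ∪ zone R| = 82 − 19.4 + 0 = 62.60.

62.60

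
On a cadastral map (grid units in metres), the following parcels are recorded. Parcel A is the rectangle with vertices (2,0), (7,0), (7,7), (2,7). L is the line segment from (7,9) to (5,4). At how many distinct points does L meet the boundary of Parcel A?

1

The segment meets the boundary at (6.2,7).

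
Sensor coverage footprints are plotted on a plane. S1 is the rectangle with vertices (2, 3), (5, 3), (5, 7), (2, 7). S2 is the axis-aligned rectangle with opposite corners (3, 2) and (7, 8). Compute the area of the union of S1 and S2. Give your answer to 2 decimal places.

By inclusion–exclusion:
Individual areas: |S1| = 12, |S2| = 24.
|S1∩S2|: x∈[3,5], y∈[3,7] → 2·4 = 8.
|S1 ∪ S2| = 36 − 8 = 28.00.

28.00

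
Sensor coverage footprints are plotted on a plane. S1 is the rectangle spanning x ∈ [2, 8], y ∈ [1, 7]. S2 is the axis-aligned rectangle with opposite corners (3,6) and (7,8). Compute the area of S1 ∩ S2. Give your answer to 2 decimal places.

4.00

|S1∩S2|: x∈[3,7], y∈[6,7] → 4·1 = 4.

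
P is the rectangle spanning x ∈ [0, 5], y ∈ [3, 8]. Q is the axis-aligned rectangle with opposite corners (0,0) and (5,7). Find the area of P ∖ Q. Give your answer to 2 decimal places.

|P∩Q|: x∈[0,5], y∈[3,7] → 5·4 = 20.
|P| = 25.
|P ∖ Q| = |P| − |P∩Q| = 25 − 20 = 5.00.

5.00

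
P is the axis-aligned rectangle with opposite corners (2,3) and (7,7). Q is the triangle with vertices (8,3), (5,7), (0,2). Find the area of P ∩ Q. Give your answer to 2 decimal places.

The intersection is the polygon with vertices (7,3), (2,3), (2,4), (5,7), (7,4.333).
By the shoelace formula its area is 12.83.

12.83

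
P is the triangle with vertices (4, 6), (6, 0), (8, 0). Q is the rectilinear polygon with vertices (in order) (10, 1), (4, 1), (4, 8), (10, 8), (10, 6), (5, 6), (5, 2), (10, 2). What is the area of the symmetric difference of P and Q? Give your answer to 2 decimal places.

|P| = 6, |Q| = 22, |P∩Q| = 2.25.
|P △ Q| = |P| + |Q| − 2·|P∩Q| = 6 + 22 − 4.5 = 23.50.

23.50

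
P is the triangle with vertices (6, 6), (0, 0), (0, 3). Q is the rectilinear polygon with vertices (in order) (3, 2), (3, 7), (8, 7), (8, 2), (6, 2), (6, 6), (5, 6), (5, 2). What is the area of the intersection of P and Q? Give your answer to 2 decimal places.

2.00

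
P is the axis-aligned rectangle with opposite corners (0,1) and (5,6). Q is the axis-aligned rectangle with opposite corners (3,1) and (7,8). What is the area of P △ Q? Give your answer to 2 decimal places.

|P∩Q|: x∈[3,5], y∈[1,6] → 2·5 = 10.
|P △ Q| = |P| + |Q| − 2·|P∩Q| = 25 + 28 − 20 = 33.00.

33.00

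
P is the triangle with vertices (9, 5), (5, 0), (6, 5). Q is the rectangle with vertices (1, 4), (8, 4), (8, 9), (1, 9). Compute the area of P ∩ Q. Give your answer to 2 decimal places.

2.10

The intersection is the polygon with vertices (6,5), (8,5), (8,4), (5.8,4).
By the shoelace formula its area is 2.10.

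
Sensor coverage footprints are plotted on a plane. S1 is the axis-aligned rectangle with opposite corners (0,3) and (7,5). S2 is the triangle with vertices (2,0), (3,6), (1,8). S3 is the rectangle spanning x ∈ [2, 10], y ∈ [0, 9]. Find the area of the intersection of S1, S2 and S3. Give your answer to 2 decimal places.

The intersection is the polygon with vertices (2.5,3), (2,3), (2,5), (2.833,5).
By the shoelace formula its area is 1.33.

1.33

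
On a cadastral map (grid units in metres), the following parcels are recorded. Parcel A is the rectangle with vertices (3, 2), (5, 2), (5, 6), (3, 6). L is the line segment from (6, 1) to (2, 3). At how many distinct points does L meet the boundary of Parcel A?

2

The segment meets the boundary at (3,2.5), (4,2).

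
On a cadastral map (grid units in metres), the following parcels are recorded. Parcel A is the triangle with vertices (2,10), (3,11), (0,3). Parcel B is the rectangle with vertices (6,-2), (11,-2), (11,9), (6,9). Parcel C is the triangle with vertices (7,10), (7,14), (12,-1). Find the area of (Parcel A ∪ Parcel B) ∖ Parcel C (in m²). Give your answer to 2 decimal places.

|Parcel A ∪ Parcel B| = 57.5.
|(Parcel A ∪ Parcel B) ∩ Parcel C| = 5.6606.
|(Parcel A ∪ Parcel B) ∖ Parcel C| = 57.5 − 5.6606 = 51.84.

51.84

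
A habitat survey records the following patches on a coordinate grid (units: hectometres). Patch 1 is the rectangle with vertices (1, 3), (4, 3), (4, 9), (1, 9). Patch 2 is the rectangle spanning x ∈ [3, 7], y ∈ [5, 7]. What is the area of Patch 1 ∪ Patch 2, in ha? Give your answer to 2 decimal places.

By inclusion–exclusion:
Individual areas: |Patch 1| = 18, |Patch 2| = 8.
|Patch 1∩Patch 2|: x∈[3,4], y∈[5,7] → 1·2 = 2.
|Patch 1 ∪ Patch 2| = 26 − 2 = 24.00.

24.00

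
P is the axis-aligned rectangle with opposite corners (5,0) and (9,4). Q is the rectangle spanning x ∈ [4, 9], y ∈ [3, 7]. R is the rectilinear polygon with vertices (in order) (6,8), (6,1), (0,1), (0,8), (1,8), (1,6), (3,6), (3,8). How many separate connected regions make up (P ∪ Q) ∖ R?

(P ∪ Q) ∖ R is a single connected region.

1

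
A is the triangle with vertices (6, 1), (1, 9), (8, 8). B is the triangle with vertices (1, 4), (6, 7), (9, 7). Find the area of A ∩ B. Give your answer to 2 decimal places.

3.51

The intersection is the polygon with vertices (3.273,5.364), (6,7), (7.714,7), (7.56,6.46), (3.532,4.949).
By the shoelace formula its area is 3.51.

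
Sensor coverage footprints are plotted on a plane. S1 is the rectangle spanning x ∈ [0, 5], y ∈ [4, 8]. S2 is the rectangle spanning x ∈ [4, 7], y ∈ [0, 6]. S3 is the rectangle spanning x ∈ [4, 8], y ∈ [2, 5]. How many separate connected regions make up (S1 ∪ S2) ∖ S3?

(S1 ∪ S2) ∖ S3 splits into 2 disjoint pieces (area 21, area 6).

2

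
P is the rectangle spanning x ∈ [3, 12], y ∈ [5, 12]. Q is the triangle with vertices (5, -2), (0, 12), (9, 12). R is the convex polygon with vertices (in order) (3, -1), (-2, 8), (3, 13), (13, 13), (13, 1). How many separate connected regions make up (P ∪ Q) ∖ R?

2

(P ∪ Q) ∖ R splits into 2 disjoint pieces (area 0.6236, area 1.4737).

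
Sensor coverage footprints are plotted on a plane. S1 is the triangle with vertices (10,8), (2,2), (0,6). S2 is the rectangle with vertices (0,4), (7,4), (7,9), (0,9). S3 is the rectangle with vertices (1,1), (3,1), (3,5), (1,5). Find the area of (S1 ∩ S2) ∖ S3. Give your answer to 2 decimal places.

13.86

|S1 ∩ S2| = 15.8583.
|(S1 ∩ S2) ∩ S3| = 2.
|(S1 ∩ S2) ∖ S3| = 15.8583 − 2 = 13.86.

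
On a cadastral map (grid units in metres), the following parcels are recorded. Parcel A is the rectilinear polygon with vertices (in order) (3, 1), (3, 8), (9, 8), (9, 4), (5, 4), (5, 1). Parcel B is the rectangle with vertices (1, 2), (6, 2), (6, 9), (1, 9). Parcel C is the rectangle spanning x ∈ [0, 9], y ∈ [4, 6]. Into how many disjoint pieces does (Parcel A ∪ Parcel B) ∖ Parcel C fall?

(Parcel A ∪ Parcel B) ∖ Parcel C splits into 2 disjoint pieces (area 12, area 21).

2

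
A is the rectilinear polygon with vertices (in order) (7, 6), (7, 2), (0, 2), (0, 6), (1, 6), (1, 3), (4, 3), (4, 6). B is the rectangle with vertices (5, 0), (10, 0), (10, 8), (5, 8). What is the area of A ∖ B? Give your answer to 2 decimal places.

|A| = 19, |A∩B| = 8.
|A ∖ B| = |A| − |A∩B| = 19 − 8 = 11.00.

11.00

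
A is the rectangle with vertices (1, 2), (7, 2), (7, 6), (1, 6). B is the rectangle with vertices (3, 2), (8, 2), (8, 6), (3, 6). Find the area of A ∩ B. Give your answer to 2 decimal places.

16.00

|A∩B|: x∈[3,7], y∈[2,6] → 4·4 = 16.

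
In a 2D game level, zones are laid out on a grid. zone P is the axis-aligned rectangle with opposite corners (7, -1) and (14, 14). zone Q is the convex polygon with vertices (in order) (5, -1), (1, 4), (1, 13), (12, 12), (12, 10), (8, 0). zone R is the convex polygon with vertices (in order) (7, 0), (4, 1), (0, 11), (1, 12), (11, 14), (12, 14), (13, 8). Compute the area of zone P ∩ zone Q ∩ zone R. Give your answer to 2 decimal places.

39.71

The intersection is the polygon with vertices (12,12), (12,10), (9.143,2.857), (7,0), (7,12.454).
By the shoelace formula its area is 39.71.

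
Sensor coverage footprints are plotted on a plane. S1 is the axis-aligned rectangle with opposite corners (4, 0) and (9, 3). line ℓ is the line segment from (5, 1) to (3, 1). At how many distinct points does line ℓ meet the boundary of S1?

The segment meets the boundary at (4,1).

1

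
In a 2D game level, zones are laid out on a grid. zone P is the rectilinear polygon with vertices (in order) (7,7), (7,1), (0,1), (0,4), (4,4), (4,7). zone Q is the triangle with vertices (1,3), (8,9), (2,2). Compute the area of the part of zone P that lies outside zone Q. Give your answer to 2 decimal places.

|zone P| = 30, |zone P∩zone Q| = 4.4881.
|zone P ∖ zone Q| = |zone P| − |zone P∩zone Q| = 30 − 4.4881 = 25.51.

25.51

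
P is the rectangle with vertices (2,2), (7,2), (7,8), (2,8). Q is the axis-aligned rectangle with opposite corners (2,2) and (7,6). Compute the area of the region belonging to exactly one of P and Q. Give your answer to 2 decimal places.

|P∩Q|: x∈[2,7], y∈[2,6] → 5·4 = 20.
|P △ Q| = |P| + |Q| − 2·|P∩Q| = 30 + 20 − 40 = 10.00.

10.00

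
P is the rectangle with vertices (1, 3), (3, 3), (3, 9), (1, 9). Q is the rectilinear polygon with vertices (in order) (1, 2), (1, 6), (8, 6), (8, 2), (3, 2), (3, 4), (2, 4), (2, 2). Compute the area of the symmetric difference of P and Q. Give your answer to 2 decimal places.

28.00

|P| = 12, |Q| = 26, |P∩Q| = 5.
|P △ Q| = |P| + |Q| − 2·|P∩Q| = 12 + 26 − 10 = 28.00.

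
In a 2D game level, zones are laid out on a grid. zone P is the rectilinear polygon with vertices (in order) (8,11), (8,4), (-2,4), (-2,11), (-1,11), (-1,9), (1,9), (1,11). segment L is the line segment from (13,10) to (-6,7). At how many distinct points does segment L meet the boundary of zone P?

The segment meets the boundary at (-2,7.632), (8,9.211).

2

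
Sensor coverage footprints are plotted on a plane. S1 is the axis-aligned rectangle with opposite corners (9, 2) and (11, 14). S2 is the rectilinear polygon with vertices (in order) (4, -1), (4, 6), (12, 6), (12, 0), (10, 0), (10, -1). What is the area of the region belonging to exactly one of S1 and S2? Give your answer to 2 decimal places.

|S1| = 24, |S2| = 54, |S1∩S2| = 8.
|S1 △ S2| = |S1| + |S2| − 2·|S1∩S2| = 24 + 54 − 16 = 62.00.

62.00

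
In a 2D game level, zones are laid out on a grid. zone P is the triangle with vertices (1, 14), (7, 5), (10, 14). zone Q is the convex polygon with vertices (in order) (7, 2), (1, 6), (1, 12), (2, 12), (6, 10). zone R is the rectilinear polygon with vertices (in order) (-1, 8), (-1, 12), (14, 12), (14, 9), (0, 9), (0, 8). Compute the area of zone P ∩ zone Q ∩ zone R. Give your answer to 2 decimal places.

The intersection is the polygon with vertices (6,10), (6.125,9), (4.333,9), (2.5,11.75).
By the shoelace formula its area is 4.10.

4.10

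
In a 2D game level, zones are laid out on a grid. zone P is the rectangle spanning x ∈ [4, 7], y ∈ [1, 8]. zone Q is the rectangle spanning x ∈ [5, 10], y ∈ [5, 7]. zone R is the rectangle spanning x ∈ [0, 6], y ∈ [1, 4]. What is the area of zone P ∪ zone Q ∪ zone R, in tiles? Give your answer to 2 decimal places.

By inclusion–exclusion:
Individual areas: |zone P| = 21, |zone Q| = 10, |zone R| = 18.
|zone P∩zone Q|: x∈[5,7], y∈[5,7] → 2·2 = 4.
|zone P∩zone R|: x∈[4,6], y∈[1,4] → 2·3 = 6.
|zone Q∩zone R| = 0 (no overlap).
|zone P∩zone Q∩zone R| = 0.
|zone P ∪ zone Q ∪ zone R| = 49 − 10 + 0 = 39.00.

39.00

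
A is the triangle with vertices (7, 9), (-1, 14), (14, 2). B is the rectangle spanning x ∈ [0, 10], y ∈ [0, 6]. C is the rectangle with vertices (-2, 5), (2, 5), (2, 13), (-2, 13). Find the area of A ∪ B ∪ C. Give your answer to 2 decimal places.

99.49

By inclusion–exclusion:
Individual areas: |A| = 10.5, |B| = 60, |C| = 32.
|A∩B| = 0.4.
|A∩C| = 0.6125.
|B∩C|: x∈[0,2], y∈[5,6] → 2·1 = 2.
|A∩B∩C| = 0.
|A ∪ B ∪ C| = 102.5 − 3.0125 + 0 = 99.49.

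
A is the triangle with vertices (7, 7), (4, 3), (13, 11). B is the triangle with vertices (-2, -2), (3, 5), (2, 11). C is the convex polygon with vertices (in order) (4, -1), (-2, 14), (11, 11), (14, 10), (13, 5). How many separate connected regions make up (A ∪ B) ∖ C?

(A ∪ B) ∖ C splits into 2 disjoint pieces (area 0.0404, area 10.5596).

2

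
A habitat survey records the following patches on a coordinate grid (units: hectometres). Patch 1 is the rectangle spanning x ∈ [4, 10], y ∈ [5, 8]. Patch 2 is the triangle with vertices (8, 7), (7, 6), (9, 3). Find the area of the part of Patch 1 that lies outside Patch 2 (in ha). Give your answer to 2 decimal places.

|Patch 1| = 18, |Patch 1∩Patch 2| = 1.6667.
|Patch 1 ∖ Patch 2| = |Patch 1| − |Patch 1∩Patch 2| = 18 − 1.6667 = 16.33.

16.33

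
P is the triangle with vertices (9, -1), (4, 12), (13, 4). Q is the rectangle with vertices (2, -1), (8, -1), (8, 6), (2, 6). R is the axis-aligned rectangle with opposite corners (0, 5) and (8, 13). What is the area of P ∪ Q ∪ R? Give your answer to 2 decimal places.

124.81

By inclusion–exclusion:
Individual areas: |P| = 38.5, |Q| = 42, |R| = 64.
|P∩Q| = 3.7231.
|P∩R| = 11.4658.
|Q∩R|: x∈[2,8], y∈[5,6] → 6·1 = 6.
|P∩Q∩R| = 1.5.
|P ∪ Q ∪ R| = 144.5 − 21.1889 + 1.5 = 124.81.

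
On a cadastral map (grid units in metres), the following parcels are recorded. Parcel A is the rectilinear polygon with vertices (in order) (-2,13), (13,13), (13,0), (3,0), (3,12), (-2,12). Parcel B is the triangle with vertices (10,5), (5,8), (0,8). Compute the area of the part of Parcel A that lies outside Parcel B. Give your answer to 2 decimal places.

128.85

|Parcel A| = 135, |Parcel A∩Parcel B| = 6.15.
|Parcel A ∖ Parcel B| = |Parcel A| − |Parcel A∩Parcel B| = 135 − 6.15 = 128.85.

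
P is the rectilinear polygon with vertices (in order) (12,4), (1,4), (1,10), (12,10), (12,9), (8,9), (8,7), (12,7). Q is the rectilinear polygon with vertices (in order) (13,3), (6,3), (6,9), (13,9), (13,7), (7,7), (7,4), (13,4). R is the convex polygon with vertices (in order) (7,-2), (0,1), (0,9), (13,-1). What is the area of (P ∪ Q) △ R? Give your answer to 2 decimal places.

113.93

|P ∪ Q| = 75.
|(P ∪ Q) ∩ R| = 12.7846.
|(P ∪ Q) △ R| = 75 + 64.5 − 25.5692 = 113.93.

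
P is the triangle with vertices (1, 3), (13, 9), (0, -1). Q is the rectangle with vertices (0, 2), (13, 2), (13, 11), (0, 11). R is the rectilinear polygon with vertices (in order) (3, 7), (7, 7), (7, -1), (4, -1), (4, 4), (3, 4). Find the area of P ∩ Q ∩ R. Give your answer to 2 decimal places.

6.31

The intersection is the polygon with vertices (4,2.077), (4,4), (3,4), (7,6), (7,4.385).
By the shoelace formula its area is 6.31.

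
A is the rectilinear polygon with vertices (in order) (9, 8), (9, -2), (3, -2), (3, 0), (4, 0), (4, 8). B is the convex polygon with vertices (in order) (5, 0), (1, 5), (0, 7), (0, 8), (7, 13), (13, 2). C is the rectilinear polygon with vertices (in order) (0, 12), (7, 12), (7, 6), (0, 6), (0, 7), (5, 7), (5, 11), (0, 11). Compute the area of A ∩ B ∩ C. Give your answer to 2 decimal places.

5.00

The intersection is the polygon with vertices (4,7), (5,7), (5,8), (7,8), (7,6), (4,6).
By the shoelace formula its area is 5.00.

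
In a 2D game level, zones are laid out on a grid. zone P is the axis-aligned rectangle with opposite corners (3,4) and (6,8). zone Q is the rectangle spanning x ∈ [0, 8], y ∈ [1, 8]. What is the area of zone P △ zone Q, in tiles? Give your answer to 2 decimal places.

|zone P∩zone Q|: x∈[3,6], y∈[4,8] → 3·4 = 12.
|zone P △ zone Q| = |zone P| + |zone Q| − 2·|zone P∩zone Q| = 12 + 56 − 24 = 44.00.

44.00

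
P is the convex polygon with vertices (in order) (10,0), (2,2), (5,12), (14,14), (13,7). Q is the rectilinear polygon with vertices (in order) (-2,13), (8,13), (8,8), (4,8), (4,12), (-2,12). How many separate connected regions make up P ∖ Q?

P ∖ Q is a single connected region.

1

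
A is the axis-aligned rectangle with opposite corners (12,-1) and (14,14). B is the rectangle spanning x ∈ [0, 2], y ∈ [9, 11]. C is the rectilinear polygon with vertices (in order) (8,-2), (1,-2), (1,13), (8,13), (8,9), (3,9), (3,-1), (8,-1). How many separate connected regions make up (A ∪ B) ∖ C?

(A ∪ B) ∖ C splits into 2 disjoint pieces (area 30, area 2).

2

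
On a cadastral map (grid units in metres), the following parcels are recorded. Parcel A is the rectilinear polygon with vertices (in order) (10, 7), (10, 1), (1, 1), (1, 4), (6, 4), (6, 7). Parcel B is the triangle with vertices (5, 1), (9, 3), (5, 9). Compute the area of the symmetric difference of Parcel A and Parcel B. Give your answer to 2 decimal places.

31.67

|Parcel A| = 39, |Parcel B| = 16, |Parcel A∩Parcel B| = 11.6667.
|Parcel A △ Parcel B| = |Parcel A| + |Parcel B| − 2·|Parcel A∩Parcel B| = 39 + 16 − 23.3333 = 31.67.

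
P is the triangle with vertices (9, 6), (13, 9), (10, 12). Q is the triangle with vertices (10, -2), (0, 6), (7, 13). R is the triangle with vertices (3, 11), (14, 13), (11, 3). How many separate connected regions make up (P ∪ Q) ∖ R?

3

(P ∪ Q) ∖ R splits into 3 disjoint pieces (area 0.0347, area 49.5, area 1.1462).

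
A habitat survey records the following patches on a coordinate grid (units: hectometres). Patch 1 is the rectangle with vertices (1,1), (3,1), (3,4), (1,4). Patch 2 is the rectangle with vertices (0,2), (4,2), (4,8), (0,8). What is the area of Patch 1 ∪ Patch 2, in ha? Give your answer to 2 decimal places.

By inclusion–exclusion:
Individual areas: |Patch 1| = 6, |Patch 2| = 24.
|Patch 1∩Patch 2|: x∈[1,3], y∈[2,4] → 2·2 = 4.
|Patch 1 ∪ Patch 2| = 30 − 4 = 26.00.

26.00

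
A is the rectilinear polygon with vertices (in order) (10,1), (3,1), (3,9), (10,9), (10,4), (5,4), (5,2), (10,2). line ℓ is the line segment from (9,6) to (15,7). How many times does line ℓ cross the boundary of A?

1

The segment meets the boundary at (10,6.167).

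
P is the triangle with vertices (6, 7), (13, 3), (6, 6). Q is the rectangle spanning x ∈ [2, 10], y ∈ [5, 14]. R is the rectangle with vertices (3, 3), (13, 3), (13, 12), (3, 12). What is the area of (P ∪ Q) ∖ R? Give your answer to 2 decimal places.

23.00

|P ∪ Q| = 73.1667.
|(P ∪ Q) ∩ R| = 50.1667.
|(P ∪ Q) ∖ R| = 73.1667 − 50.1667 = 23.00.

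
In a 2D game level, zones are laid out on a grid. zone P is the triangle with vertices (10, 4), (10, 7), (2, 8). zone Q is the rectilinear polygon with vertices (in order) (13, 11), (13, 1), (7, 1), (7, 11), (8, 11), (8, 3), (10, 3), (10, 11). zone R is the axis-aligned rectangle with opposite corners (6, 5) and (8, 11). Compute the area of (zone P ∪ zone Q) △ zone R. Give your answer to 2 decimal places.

50.56

|zone P ∪ zone Q| = 53.9375.
|(zone P ∪ zone Q) ∩ zone R| = 7.6875.
|(zone P ∪ zone Q) △ zone R| = 53.9375 + 12 − 15.375 = 50.56.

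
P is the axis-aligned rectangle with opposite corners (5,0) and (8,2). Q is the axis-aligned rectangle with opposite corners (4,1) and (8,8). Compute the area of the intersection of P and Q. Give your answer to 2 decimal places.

|P∩Q|: x∈[5,8], y∈[1,2] → 3·1 = 3.

3.00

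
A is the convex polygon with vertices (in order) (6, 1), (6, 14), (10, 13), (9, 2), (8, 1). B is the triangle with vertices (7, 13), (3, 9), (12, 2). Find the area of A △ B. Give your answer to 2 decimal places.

|A| = 43, |B| = 32, |A∩B| = 19.0189.
|A △ B| = |A| + |B| − 2·|A∩B| = 43 + 32 − 38.0377 = 36.96.

36.96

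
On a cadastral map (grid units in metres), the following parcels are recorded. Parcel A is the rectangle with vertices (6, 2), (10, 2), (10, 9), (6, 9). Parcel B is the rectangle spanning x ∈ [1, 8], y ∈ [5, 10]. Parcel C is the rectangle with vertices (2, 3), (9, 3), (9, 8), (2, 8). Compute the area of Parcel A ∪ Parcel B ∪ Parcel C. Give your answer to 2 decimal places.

63.00

By inclusion–exclusion:
Individual areas: |Parcel A| = 28, |Parcel B| = 35, |Parcel C| = 35.
|Parcel A∩Parcel B|: x∈[6,8], y∈[5,9] → 2·4 = 8.
|Parcel A∩Parcel C|: x∈[6,9], y∈[3,8] → 3·5 = 15.
|Parcel B∩Parcel C|: x∈[2,8], y∈[5,8] → 6·3 = 18.
|Parcel A∩Parcel B∩Parcel C| = 6.
|Parcel A ∪ Parcel B ∪ Parcel C| = 98 − 41 + 6 = 63.00.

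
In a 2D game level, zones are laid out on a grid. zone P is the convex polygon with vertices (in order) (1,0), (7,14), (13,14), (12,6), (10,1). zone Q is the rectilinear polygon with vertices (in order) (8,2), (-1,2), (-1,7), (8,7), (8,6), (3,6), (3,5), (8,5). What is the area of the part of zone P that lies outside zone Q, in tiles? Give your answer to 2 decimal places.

|zone P| = 104.5, |zone P∩zone Q| = 20.7143.
|zone P ∖ zone Q| = |zone P| − |zone P∩zone Q| = 104.5 − 20.7143 = 83.79.

83.79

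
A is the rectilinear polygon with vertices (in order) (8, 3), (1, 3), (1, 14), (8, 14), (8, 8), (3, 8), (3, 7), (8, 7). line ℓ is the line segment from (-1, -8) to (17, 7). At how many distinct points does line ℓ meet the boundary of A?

0

The segment lies entirely outside A and never meets its boundary.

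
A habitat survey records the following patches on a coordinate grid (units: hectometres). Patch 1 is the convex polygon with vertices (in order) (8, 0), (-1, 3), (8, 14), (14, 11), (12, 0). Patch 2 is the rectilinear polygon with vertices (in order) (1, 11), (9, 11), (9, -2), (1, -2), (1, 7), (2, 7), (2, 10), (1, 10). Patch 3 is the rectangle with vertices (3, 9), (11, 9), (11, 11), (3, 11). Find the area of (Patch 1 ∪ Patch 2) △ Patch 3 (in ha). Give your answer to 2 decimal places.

144.79

|Patch 1 ∪ Patch 2| = 160.7929.
|(Patch 1 ∪ Patch 2) ∩ Patch 3| = 16.
|(Patch 1 ∪ Patch 2) △ Patch 3| = 160.7929 + 16 − 32 = 144.79.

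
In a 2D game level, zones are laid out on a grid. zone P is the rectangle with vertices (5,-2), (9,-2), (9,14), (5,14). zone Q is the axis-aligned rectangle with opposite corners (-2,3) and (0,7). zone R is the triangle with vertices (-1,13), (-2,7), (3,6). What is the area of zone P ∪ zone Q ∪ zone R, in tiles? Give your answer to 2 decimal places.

By inclusion–exclusion:
Individual areas: |zone P| = 64, |zone Q| = 8, |zone R| = 15.5.
|zone P∩zone Q| = 0 (no overlap).
|zone P∩zone R| = 0.
|zone Q∩zone R| = 0.4.
|zone P∩zone Q∩zone R| = 0.
|zone P ∪ zone Q ∪ zone R| = 87.5 − 0.4 + 0 = 87.10.

87.10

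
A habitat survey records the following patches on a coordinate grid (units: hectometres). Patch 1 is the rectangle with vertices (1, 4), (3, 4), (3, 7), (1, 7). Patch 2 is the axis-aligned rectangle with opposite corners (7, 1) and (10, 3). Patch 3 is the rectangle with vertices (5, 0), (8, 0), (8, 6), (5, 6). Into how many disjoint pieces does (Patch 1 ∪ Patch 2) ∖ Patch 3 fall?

(Patch 1 ∪ Patch 2) ∖ Patch 3 splits into 2 disjoint pieces (area 6, area 4).

2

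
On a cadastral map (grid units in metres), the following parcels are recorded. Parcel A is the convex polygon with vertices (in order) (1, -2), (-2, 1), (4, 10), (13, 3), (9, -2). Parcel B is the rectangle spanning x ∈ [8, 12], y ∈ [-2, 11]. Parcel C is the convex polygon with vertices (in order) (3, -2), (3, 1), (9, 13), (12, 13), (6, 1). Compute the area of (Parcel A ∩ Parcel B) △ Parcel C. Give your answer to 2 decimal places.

62.92

|Parcel A ∩ Parcel B| = 23.7083.
|(Parcel A ∩ Parcel B) ∩ Parcel C| = 0.6422.
|(Parcel A ∩ Parcel B) △ Parcel C| = 23.7083 + 40.5 − 1.2844 = 62.92.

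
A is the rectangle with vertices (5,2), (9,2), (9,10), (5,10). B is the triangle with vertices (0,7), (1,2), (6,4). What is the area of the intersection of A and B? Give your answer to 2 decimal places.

The intersection is the polygon with vertices (5,4.5), (6,4), (5,3.6).
By the shoelace formula its area is 0.45.

0.45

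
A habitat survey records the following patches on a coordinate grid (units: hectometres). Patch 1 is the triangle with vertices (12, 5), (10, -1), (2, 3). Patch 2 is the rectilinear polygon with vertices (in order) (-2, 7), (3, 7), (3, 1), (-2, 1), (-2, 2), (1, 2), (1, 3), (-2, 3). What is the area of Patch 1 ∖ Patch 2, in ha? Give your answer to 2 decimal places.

27.65

|Patch 1| = 28, |Patch 1∩Patch 2| = 0.35.
|Patch 1 ∖ Patch 2| = |Patch 1| − |Patch 1∩Patch 2| = 28 − 0.35 = 27.65.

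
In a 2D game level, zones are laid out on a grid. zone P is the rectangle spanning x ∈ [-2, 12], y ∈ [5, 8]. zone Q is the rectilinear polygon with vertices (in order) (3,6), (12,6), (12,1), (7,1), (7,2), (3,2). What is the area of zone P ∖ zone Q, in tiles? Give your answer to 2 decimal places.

33.00

|zone P| = 42, |zone P∩zone Q| = 9.
|zone P ∖ zone Q| = |zone P| − |zone P∩zone Q| = 42 − 9 = 33.00.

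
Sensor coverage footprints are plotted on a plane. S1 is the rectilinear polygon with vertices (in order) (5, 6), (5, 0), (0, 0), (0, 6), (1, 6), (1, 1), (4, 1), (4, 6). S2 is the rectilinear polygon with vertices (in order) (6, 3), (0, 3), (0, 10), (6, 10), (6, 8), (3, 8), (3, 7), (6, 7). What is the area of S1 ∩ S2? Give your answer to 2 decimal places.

6.00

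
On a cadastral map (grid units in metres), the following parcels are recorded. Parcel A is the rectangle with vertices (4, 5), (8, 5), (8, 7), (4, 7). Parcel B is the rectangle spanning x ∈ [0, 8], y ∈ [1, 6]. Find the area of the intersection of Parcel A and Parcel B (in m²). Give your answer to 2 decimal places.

|Parcel A∩Parcel B|: x∈[4,8], y∈[5,6] → 4·1 = 4.

4.00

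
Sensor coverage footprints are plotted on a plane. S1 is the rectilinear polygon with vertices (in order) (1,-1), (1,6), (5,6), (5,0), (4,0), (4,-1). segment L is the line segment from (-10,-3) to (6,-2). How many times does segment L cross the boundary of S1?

0

The segment lies entirely outside S1 and never meets its boundary.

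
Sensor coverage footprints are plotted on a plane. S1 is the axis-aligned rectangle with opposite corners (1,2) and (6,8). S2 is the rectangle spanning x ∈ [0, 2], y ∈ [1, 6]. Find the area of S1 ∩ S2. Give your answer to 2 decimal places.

4.00

|S1∩S2|: x∈[1,2], y∈[2,6] → 1·4 = 4.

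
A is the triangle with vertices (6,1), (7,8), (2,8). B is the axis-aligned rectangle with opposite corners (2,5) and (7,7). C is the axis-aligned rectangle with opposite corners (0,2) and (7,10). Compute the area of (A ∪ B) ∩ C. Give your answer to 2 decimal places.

20.00

|A ∪ B| = 20.3571.
|(A ∪ B) ∩ C| = 20.00.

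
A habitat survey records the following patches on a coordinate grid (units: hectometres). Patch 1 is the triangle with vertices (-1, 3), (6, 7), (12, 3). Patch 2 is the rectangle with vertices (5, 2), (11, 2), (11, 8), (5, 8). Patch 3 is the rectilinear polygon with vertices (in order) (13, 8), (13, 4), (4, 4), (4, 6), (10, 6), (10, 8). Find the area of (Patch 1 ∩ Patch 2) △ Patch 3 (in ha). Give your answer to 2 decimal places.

23.38

|Patch 1 ∩ Patch 2| = 15.381.
|(Patch 1 ∩ Patch 2) ∩ Patch 3| = 8.
|(Patch 1 ∩ Patch 2) △ Patch 3| = 15.381 + 24 − 16 = 23.38.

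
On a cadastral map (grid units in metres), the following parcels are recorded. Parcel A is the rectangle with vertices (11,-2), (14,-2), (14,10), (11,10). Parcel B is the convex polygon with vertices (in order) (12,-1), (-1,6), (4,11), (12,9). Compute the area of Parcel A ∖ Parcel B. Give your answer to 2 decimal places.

26.14

|Parcel A| = 36, |Parcel A∩Parcel B| = 9.8558.
|Parcel A ∖ Parcel B| = |Parcel A| − |Parcel A∩Parcel B| = 36 − 9.8558 = 26.14.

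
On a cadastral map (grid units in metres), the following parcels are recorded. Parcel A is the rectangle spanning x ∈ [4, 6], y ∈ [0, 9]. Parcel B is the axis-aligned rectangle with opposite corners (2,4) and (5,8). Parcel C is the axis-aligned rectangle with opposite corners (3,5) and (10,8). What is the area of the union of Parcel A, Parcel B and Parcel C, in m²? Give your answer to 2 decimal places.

By inclusion–exclusion:
Individual areas: |Parcel A| = 18, |Parcel B| = 12, |Parcel C| = 21.
|Parcel A∩Parcel B|: x∈[4,5], y∈[4,8] → 1·4 = 4.
|Parcel A∩Parcel C|: x∈[4,6], y∈[5,8] → 2·3 = 6.
|Parcel B∩Parcel C|: x∈[3,5], y∈[5,8] → 2·3 = 6.
|Parcel A∩Parcel B∩Parcel C| = 3.
|Parcel A ∪ Parcel B ∪ Parcel C| = 51 − 16 + 3 = 38.00.

38.00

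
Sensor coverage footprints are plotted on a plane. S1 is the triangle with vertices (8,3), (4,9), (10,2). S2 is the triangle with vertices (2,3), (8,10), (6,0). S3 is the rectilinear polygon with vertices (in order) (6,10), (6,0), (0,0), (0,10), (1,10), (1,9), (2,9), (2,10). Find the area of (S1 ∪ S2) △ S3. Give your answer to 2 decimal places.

|S1 ∪ S2| = 25.8591.
|(S1 ∪ S2) ∩ S3| = 15.6935.
|(S1 ∪ S2) △ S3| = 25.8591 + 59 − 31.3869 = 53.47.

53.47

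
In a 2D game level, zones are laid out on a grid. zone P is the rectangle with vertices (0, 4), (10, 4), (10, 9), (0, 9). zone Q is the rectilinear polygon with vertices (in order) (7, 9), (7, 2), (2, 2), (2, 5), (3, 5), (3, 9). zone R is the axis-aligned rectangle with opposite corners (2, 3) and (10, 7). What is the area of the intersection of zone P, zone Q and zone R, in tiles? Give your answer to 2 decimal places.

13.00

The intersection is the polygon with vertices (7,4), (2,4), (2,5), (3,5), (3,7), (7,7).
By the shoelace formula its area is 13.00.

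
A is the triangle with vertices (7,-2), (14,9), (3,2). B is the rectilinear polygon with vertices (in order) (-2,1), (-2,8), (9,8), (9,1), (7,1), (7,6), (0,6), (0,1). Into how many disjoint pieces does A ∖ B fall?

2

A ∖ B splits into 2 disjoint pieces (area 15.9545, area 11.6883).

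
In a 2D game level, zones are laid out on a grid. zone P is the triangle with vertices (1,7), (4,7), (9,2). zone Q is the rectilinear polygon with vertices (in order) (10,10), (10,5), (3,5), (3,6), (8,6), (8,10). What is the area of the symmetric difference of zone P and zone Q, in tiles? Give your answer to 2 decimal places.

|zone P| = 7.5, |zone Q| = 15, |zone P∩zone Q| = 2.05.
|zone P △ zone Q| = |zone P| + |zone Q| − 2·|zone P∩zone Q| = 7.5 + 15 − 4.1 = 18.40.

18.40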